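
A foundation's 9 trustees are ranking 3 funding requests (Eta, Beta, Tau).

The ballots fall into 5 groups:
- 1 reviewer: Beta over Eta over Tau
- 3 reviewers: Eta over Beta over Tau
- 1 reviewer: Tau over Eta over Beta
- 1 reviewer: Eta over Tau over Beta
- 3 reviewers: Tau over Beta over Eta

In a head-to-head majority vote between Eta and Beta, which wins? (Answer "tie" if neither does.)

Ballots ranking Eta above Beta: 3 + 1 + 1 = 5.
Ballots ranking Beta above Eta: 9 − 5 = 4.
Eta wins the head-to-head 5–4.

Eta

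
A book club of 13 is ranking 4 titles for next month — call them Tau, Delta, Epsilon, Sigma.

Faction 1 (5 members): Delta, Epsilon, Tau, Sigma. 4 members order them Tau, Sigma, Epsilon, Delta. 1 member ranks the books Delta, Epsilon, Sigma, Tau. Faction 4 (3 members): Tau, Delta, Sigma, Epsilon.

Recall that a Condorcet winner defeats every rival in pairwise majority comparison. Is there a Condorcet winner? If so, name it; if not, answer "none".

Check each pair by majority over 13 ballots:
Tau vs Delta: Tau wins 7–6.
Tau vs Epsilon: Tau wins 7–6.
Tau vs Sigma: Tau wins 12–1.
Delta–Epsilon: Delta 9–4.
Delta vs Sigma: Delta wins 9–4.
Epsilon vs Sigma: Sigma wins 7–6.
Tau defeats every rival head-to-head and is the Condorcet winner.

Tau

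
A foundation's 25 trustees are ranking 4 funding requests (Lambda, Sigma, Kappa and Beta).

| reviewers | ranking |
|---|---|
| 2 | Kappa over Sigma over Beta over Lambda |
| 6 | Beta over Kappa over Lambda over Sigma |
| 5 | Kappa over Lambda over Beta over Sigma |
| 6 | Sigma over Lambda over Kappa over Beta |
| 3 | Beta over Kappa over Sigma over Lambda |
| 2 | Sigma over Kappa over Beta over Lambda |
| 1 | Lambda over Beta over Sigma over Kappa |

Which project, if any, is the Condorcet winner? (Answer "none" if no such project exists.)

Kappa

Pairwise majorities:
Lambda vs Sigma: Sigma wins 13–12.
Lambda–Kappa: Kappa 18–7.
Lambda–Beta: Beta 13–12.
Sigma–Kappa: Kappa 16–9.
Sigma vs Beta: Beta wins 15–10.
Kappa vs Beta: Kappa wins 15–10.
Only Kappa has no losses; Kappa is the Condorcet winner.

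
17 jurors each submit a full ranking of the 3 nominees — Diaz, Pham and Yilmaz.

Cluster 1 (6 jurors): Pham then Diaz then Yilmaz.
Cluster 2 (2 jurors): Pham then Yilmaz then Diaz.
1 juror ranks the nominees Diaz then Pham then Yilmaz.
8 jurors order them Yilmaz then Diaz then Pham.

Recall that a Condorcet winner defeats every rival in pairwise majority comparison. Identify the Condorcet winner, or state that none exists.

none

Pairwise majorities:
Diaz–Pham: Diaz 9–8.
Diaz–Yilmaz: Yilmaz 10–7.
Pham–Yilmaz: Pham 9–8.
No nominee is unbeaten: Diaz loses to Yilmaz; Pham loses to Diaz; Yilmaz loses to Pham. In particular Diaz → Pham → Yilmaz → Diaz is a majority cycle — no Condorcet winner exists.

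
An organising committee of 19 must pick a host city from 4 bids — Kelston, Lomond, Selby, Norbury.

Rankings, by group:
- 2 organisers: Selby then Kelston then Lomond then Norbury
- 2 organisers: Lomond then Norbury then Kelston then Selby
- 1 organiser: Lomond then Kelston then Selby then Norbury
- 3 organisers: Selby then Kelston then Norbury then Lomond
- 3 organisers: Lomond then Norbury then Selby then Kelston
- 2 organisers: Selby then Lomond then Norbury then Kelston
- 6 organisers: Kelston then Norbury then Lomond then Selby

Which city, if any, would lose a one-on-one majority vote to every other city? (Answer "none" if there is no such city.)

none

Pairwise majorities:
Kelston vs Lomond: Kelston preferred on 2+3+6 = 11 ballots; Kelston wins 11–8.
Kelston vs Selby: 2+1+6 = 9 for Kelston, 10 for Selby — Selby by 10–9.
Kelston–Norbury: Kelston 12–7.
Lomond vs Selby: Lomond, 12–7.
Lomond–Norbury: Lomond 10–9.
Selby vs Norbury: Selby preferred on 2+1+3+2 = 8 ballots; Norbury wins 11–8.
Each city has at least one pairwise win (Kelston beats Lomond; Lomond beats Selby; Selby beats Kelston; Norbury beats Selby) — no Condorcet loser.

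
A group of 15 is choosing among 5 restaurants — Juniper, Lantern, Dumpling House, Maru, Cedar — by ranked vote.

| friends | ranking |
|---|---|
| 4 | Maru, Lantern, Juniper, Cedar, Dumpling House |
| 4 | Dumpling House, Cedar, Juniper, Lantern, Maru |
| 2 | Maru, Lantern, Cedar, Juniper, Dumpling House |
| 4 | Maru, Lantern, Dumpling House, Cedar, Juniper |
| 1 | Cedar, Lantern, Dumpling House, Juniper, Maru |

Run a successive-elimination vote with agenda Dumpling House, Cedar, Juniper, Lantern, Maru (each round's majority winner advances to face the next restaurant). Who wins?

Round 1: Dumpling House vs Cedar — 8–7, Dumpling House advances.
Round 2: Dumpling House vs Juniper — 9–6, Dumpling House advances.
Round 3: Dumpling House vs Lantern — 4–11, Lantern advances.
Round 4: Lantern vs Maru — 5–10, Maru advances.
Maru survives the agenda.

Maru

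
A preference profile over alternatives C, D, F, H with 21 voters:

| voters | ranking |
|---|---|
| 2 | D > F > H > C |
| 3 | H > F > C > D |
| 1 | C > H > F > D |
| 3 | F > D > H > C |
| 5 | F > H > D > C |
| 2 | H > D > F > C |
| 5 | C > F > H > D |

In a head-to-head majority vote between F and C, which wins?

F

Ballots ranking F above C: 2 + 3 + 3 + 5 + 2 = 15.
Ballots ranking C above F: 21 − 15 = 6.
F wins the head-to-head 15–6.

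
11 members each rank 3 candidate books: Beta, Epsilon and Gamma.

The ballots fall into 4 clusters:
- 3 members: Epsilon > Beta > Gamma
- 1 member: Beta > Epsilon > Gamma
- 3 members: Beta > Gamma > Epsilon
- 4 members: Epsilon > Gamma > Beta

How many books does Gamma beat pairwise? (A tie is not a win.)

0

Gamma against each rival (11 members):
Gamma vs Beta: Beta wins 7–4.
Gamma vs Epsilon: Epsilon wins 8–3.
Gamma beats no one; loses to Beta, Epsilon — 0 pairwise wins.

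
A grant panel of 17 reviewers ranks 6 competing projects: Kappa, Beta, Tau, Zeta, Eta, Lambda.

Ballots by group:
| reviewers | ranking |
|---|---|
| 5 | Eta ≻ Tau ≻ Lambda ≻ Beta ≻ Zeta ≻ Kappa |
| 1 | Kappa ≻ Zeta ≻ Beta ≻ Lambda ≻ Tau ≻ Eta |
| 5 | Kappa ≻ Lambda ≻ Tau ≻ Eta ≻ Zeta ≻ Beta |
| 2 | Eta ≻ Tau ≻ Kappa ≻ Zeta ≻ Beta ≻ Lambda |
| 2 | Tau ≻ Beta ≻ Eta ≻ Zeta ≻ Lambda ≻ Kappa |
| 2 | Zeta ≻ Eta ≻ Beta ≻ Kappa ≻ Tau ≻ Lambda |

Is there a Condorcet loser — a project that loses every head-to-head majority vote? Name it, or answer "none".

Head-to-head results (17 reviewers):
Kappa–Beta: Beta 9–8.
Kappa vs Tau: Tau, 9–8.
Kappa vs Zeta: 1+5+2 = 8 for Kappa, 9 for Zeta — Zeta by 9–8.
Kappa vs Eta: 6 to 11, Eta.
Kappa vs Lambda: Kappa is ranked higher on 1+5+2+2 = 10 ballots, Lambda on 7. Kappa wins 10–7.
Beta vs Tau: Beta preferred on 1+2 = 3 ballots; Tau wins 14–3.
Beta–Zeta: Zeta 10–7.
Beta vs Eta: 3 to 14, Eta.
Beta vs Lambda: Lambda wins 10–7.
Tau vs Zeta: Tau, 14–3.
Tau vs Eta: Eta, 9–8.
Tau vs Lambda: Tau preferred on 5+2+2+2 = 11 ballots; Tau wins 11–6.
Zeta vs Eta: Eta wins 14–3.
Zeta vs Lambda: Zeta preferred on 1+2+2+2 = 7 ballots; Lambda wins 10–7.
Eta vs Lambda: Eta wins 11–6.
No project is winless: Kappa beats Lambda; Beta beats Kappa; Tau beats Kappa; Zeta beats Kappa; Eta beats Kappa; Lambda beats Beta. There is no Condorcet loser.

none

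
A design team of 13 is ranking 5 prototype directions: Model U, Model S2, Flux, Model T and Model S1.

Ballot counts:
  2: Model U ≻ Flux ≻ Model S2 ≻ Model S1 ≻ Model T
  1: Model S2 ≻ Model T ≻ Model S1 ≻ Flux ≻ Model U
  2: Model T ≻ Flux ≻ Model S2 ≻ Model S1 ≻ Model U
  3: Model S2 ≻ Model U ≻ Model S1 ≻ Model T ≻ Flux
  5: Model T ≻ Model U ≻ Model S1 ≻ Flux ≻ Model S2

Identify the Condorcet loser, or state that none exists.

none

Head-to-head results (13 engineers):
Model U vs Model S2: Model U is ranked higher on 2+5 = 7 ballots, Model S2 on 6. Model U wins 7–6.
Model U vs Flux: Model U, 10–3.
Model U–Model T: Model T 8–5.
Model U–Model S1: Model U 10–3.
Model S2 vs Flux: Flux, 9–4.
Model S2 vs Model T: 6 to 7, Model T.
Model S2 vs Model S1: 2+1+2+3 = 8 for Model S2, 5 for Model S1 — Model S2 by 8–5.
Flux vs Model T: Flux preferred on 2 ballots; Model T wins 11–2.
Flux–Model S1: Model S1 9–4.
Model T vs Model S1: 8 to 5, Model T.
Each design has at least one pairwise win (Model U beats Model S2; Model S2 beats Model S1; Flux beats Model S2; Model T beats Model U; Model S1 beats Flux) — no Condorcet loser.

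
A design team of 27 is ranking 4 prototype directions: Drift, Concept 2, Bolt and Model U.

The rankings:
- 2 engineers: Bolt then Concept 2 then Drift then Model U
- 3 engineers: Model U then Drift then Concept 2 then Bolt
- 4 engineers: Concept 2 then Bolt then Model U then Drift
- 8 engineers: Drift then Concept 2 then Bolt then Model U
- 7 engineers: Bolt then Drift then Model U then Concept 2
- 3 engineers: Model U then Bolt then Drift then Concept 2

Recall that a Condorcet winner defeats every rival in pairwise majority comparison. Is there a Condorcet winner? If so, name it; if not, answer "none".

Check each pair by majority over 27 ballots:
Drift vs Concept 2: 21 to 6, Drift.
Drift vs Bolt: 3+8 = 11 for Drift, 16 for Bolt — Bolt by 16–11.
Drift vs Model U: Drift wins 17–10.
Concept 2 vs Bolt: Concept 2 preferred on 3+4+8 = 15 ballots; Concept 2 wins 15–12.
Concept 2 vs Model U: Concept 2, 14–13.
Bolt vs Model U: Bolt wins 21–6.
Every design loses at least once (Drift loses to Bolt; Concept 2 loses to Drift; Bolt loses to Concept 2; Model U loses to Drift). The majority relation contains the cycle Drift > Concept 2 > Bolt > Drift, so there is no Condorcet winner.

none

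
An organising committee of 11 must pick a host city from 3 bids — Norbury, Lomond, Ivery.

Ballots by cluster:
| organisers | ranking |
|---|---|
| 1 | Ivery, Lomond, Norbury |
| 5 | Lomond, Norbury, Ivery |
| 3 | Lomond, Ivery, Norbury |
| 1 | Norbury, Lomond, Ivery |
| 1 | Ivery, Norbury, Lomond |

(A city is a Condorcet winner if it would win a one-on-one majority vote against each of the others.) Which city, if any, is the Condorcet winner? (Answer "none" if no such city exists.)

Check each pair by majority over 11 ballots:
Norbury–Lomond: Lomond 9–2.
Norbury vs Ivery: Norbury wins 6–5.
Lomond–Ivery: Lomond 9–2.
Lomond wins every pairwise contest, so Lomond is the Condorcet winner.

Lomond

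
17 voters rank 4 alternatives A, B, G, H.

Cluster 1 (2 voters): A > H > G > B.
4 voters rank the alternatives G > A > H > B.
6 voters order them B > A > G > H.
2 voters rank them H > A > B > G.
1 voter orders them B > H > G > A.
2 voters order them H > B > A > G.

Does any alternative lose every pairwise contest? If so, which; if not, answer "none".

Pairwise majorities:
A vs B: B wins 9–8.
A–G: A 12–5.
A vs H: A, 12–5.
B vs G: B wins 11–6.
B vs H: 7 to 10, H.
G–H: G 10–7.
No alternative is winless: A beats G; B beats A; G beats H; H beats B. There is no Condorcet loser.

none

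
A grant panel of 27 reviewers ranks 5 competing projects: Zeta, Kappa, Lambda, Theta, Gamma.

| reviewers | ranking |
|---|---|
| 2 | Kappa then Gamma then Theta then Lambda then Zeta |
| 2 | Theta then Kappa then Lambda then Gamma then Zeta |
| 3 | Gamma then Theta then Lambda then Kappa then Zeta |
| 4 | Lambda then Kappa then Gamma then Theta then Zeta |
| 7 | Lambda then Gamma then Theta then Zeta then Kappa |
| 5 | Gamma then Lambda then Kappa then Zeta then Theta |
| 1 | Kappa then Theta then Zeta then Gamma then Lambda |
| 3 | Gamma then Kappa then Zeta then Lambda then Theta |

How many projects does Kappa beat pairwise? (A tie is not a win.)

2

Kappa against each rival (27 reviewers):
Kappa vs Zeta: Kappa is ranked higher on 20 ballots, Zeta on 7. Kappa wins 20–7.
Kappa–Lambda: Lambda 19–8.
Kappa vs Theta: Kappa is ranked higher on 2+4+5+1+3 = 15 ballots, Theta on 12. Kappa wins 15–12.
Kappa vs Gamma: 2+2+4+1 = 9 for Kappa, 18 for Gamma — Gamma by 18–9.
Kappa beats Zeta, Theta; loses to Lambda, Gamma — 2 pairwise wins.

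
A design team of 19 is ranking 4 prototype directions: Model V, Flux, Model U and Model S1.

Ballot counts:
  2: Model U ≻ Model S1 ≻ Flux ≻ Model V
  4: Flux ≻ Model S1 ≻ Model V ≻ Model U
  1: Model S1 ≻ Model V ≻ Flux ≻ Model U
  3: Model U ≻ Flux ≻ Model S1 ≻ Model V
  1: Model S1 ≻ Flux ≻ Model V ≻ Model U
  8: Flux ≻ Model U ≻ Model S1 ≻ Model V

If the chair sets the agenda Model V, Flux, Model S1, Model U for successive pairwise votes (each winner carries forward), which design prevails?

Round 1: Model V vs Flux — 1–18, Flux advances.
Round 2: Flux vs Model S1 — 15–4, Flux advances.
Round 3: Flux vs Model U — 14–5, Flux advances.
Flux survives the agenda.

Flux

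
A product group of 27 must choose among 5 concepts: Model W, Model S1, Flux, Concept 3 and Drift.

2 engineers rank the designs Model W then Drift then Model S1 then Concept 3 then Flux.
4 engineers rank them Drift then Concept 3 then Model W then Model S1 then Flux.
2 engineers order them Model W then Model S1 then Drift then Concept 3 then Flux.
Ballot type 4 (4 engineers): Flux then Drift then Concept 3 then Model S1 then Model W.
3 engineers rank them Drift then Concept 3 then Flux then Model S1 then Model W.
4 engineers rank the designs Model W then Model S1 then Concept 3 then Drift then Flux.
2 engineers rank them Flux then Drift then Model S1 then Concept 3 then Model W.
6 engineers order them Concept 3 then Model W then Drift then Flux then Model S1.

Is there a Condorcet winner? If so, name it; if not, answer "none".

none

Head-to-head results (27 engineers):
Model W vs Model S1: 2+4+2+4+6 = 18 for Model W, 9 for Model S1 — Model W by 18–9.
Model W vs Flux: 2+4+2+4+6 = 18 for Model W, 9 for Flux — Model W by 18–9.
Model W vs Concept 3: 2+2+4 = 8 for Model W, 19 for Concept 3 — Concept 3 by 19–8.
Model W vs Drift: Model W is ranked higher on 2+2+4+6 = 14 ballots, Drift on 13. Model W wins 14–13.
Model S1 vs Flux: Model S1 is ranked higher on 2+4+2+4 = 12 ballots, Flux on 15. Flux wins 15–12.
Model S1 vs Concept 3: 10 to 17, Concept 3.
Model S1 vs Drift: 2+4 = 6 for Model S1, 21 for Drift — Drift by 21–6.
Flux vs Concept 3: 6 to 21, Concept 3.
Flux vs Drift: 4+2 = 6 for Flux, 21 for Drift — Drift by 21–6.
Concept 3 vs Drift: Concept 3 is ranked higher on 4+6 = 10 ballots, Drift on 17. Drift wins 17–10.
No design is unbeaten: Model W loses to Concept 3; Model S1 loses to Model W; Flux loses to Model W; Concept 3 loses to Drift; Drift loses to Model W. In particular Model W > Drift > Concept 3 > Model W is a majority cycle — no Condorcet winner exists.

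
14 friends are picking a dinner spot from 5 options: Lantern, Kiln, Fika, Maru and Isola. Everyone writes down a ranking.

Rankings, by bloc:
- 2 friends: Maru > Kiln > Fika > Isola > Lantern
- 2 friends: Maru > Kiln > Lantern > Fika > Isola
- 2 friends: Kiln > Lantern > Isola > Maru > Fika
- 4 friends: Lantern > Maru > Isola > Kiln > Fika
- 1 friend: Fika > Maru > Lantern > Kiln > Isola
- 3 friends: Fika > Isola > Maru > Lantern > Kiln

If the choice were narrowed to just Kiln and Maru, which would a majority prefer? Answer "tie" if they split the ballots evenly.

Ballots ranking Kiln above Maru: 2.
Ballots ranking Maru above Kiln: 14 − 2 = 12.
Maru wins the head-to-head 12–2.

Maru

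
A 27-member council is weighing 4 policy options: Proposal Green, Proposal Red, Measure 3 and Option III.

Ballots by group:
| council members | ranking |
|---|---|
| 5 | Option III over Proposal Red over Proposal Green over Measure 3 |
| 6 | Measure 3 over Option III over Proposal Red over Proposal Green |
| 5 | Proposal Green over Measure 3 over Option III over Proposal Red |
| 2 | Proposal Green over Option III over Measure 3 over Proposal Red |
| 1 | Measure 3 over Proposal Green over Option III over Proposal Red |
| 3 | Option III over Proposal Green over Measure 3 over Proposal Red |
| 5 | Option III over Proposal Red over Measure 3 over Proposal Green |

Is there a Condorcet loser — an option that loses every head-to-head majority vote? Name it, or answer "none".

Head-to-head results (27 council members):
Proposal Green vs Proposal Red: 11 to 16, Proposal Red.
Proposal Green vs Measure 3: Proposal Green preferred on 5+5+2+3 = 15 ballots; Proposal Green wins 15–12.
Proposal Green vs Option III: Proposal Green is ranked higher on 5+2+1 = 8 ballots, Option III on 19. Option III wins 19–8.
Proposal Red vs Measure 3: Measure 3 wins 17–10.
Proposal Red vs Option III: Proposal Red preferred on 0 ballots; Option III wins 27–0.
Measure 3 vs Option III: 12 to 15, Option III.
Each option has at least one pairwise win (Proposal Green beats Measure 3; Proposal Red beats Proposal Green; Measure 3 beats Proposal Red; Option III beats Proposal Green) — no Condorcet loser.

none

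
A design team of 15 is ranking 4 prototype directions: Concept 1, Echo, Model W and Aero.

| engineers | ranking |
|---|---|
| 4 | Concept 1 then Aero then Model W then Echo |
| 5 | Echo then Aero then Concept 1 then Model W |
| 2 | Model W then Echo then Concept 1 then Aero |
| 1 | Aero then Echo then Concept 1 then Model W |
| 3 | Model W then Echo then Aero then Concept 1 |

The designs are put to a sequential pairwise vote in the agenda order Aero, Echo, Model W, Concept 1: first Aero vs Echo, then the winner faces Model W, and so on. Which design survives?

Concept 1

Round 1: Aero vs Echo — 5–10, Echo advances.
Round 2: Echo vs Model W — 6–9, Model W advances.
Round 3: Model W vs Concept 1 — 5–10, Concept 1 advances.
Concept 1 survives the agenda.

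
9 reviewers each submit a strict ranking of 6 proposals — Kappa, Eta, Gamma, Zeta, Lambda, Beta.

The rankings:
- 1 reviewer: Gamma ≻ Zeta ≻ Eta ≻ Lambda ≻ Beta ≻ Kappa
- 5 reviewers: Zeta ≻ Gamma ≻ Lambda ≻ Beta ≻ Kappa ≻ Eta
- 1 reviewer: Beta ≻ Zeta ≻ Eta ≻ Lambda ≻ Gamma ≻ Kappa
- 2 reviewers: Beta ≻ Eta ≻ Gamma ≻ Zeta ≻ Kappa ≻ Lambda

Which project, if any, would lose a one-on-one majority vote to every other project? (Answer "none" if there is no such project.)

Eta

Head-to-head results (9 reviewers):
Kappa–Eta: Kappa 5–4.
Kappa vs Gamma: Kappa preferred on 0 ballots; Gamma wins 9–0.
Kappa vs Zeta: Kappa preferred on 0 ballots; Zeta wins 9–0.
Kappa vs Lambda: 2 to 7, Lambda.
Kappa vs Beta: Kappa is ranked higher on 0 ballots, Beta on 9. Beta wins 9–0.
Eta–Gamma: Gamma 6–3.
Eta vs Zeta: Zeta wins 7–2.
Eta vs Lambda: Eta is ranked higher on 1+1+2 = 4 ballots, Lambda on 5. Lambda wins 5–4.
Eta vs Beta: 1 to 8, Beta.
Gamma vs Zeta: Zeta, 6–3.
Gamma vs Lambda: 1+5+2 = 8 for Gamma, 1 for Lambda — Gamma by 8–1.
Gamma vs Beta: 6 to 3, Gamma.
Zeta vs Lambda: 9 to 0, Zeta.
Zeta–Beta: Zeta 6–3.
Lambda vs Beta: Lambda preferred on 1+5 = 6 ballots; Lambda wins 6–3.
Only Eta has no wins; Eta is the Condorcet loser.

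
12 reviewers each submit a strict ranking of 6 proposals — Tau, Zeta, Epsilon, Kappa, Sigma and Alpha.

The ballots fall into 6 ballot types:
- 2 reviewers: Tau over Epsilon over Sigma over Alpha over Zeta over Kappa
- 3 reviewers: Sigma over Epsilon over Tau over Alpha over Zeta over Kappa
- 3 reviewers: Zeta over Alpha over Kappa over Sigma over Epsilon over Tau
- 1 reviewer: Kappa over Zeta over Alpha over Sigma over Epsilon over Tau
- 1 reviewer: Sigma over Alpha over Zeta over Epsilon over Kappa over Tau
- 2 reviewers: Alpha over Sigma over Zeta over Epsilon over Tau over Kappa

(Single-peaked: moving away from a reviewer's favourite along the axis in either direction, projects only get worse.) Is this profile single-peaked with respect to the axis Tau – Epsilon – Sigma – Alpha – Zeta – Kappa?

yes

Axis positions: Tau=1, Epsilon=2, Sigma=3, Alpha=4, Zeta=5, Kappa=6.
Ballot type 1 (peak Tau at position 1): ranking walks positions 1-2-3-4-5-6, expanding outward from the peak — single-peaked.
Ballot type 2 (peak Sigma at position 3): ranking walks positions 3-2-1-4-5-6, expanding outward from the peak — single-peaked.
Ballot type 3 (peak Zeta at position 5): ranking walks positions 5-4-6-3-2-1, expanding outward from the peak — single-peaked.
Ballot type 4 (peak Kappa at position 6): ranking walks positions 6-5-4-3-2-1, expanding outward from the peak — single-peaked.
Ballot type 5 (peak Sigma at position 3): ranking walks positions 3-4-5-2-6-1, expanding outward from the peak — single-peaked.
Ballot type 6 (peak Alpha at position 4): ranking walks positions 4-3-5-2-1-6, expanding outward from the peak — single-peaked.
Every ranking is single-peaked on this axis.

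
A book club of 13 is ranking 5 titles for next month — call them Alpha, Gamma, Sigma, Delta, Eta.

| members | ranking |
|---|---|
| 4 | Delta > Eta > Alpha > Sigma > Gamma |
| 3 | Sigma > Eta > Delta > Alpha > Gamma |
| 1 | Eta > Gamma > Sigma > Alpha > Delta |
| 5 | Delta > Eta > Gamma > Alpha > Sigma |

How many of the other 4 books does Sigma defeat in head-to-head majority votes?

1

Sigma against each rival (13 members):
Sigma vs Alpha: Sigma preferred on 3+1 = 4 ballots; Alpha wins 9–4.
Sigma vs Gamma: Sigma is ranked higher on 4+3 = 7 ballots, Gamma on 6. Sigma wins 7–6.
Sigma vs Delta: Sigma preferred on 3+1 = 4 ballots; Delta wins 9–4.
Sigma–Eta: Eta 10–3.
Sigma beats Gamma; loses to Alpha, Delta, Eta — 1 pairwise win.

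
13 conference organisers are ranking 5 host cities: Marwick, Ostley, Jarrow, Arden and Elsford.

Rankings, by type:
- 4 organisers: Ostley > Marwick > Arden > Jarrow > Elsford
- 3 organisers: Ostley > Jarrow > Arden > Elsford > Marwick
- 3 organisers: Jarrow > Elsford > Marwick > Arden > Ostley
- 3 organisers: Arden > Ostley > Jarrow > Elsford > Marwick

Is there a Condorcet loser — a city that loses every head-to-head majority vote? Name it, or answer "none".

none

Head-to-head results (13 organisers):
Marwick–Ostley: Ostley 10–3.
Marwick vs Jarrow: Jarrow wins 9–4.
Marwick vs Arden: Marwick wins 7–6.
Marwick vs Elsford: Marwick preferred on 4 ballots; Elsford wins 9–4.
Ostley vs Jarrow: Ostley wins 10–3.
Ostley vs Arden: Ostley preferred on 4+3 = 7 ballots; Ostley wins 7–6.
Ostley–Elsford: Ostley 10–3.
Jarrow vs Arden: Arden wins 7–6.
Jarrow vs Elsford: Jarrow, 13–0.
Arden vs Elsford: 10 to 3, Arden.
Each city has at least one pairwise win (Marwick beats Arden; Ostley beats Marwick; Jarrow beats Marwick; Arden beats Jarrow; Elsford beats Marwick) — no Condorcet loser.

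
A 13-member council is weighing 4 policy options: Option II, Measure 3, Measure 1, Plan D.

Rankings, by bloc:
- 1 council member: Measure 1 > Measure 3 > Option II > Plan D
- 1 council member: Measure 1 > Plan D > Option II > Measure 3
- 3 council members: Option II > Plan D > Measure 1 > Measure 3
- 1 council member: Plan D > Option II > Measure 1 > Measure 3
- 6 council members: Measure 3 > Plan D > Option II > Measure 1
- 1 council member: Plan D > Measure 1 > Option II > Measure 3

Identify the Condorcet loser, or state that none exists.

none

Pairwise majorities:
Option II–Measure 3: Measure 3 7–6.
Option II vs Measure 1: 3+1+6 = 10 for Option II, 3 for Measure 1 — Option II by 10–3.
Option II vs Plan D: 4 to 9, Plan D.
Measure 3 vs Measure 1: 6 to 7, Measure 1.
Measure 3 vs Plan D: Measure 3 wins 7–6.
Measure 1–Plan D: Plan D 11–2.
Every option wins at least one matchup (Option II beats Measure 1; Measure 3 beats Option II; Measure 1 beats Measure 3; Plan D beats Option II), so there is no Condorcet loser.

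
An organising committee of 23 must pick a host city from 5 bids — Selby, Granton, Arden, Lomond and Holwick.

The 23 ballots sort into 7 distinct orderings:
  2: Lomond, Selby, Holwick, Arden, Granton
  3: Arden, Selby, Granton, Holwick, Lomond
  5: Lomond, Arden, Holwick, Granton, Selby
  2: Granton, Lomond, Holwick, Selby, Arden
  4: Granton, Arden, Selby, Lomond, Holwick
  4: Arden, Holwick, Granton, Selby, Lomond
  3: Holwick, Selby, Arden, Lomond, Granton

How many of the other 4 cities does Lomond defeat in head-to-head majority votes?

1

Lomond against each rival (23 organisers):
Lomond vs Selby: 9 to 14, Selby.
Lomond vs Granton: Granton, 13–10.
Lomond vs Arden: Arden wins 14–9.
Lomond vs Holwick: Lomond preferred on 2+5+2+4 = 13 ballots; Lomond wins 13–10.
Lomond beats Holwick; loses to Selby, Granton, Arden — 1 pairwise win.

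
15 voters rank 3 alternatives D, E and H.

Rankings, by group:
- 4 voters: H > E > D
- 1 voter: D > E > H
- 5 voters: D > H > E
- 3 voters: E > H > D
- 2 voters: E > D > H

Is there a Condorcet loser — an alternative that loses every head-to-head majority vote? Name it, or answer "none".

Pairwise majorities:
D vs E: D is ranked higher on 1+5 = 6 ballots, E on 9. E wins 9–6.
D vs H: D is ranked higher on 1+5+2 = 8 ballots, H on 7. D wins 8–7.
E vs H: E preferred on 1+3+2 = 6 ballots; H wins 9–6.
Each alternative has at least one pairwise win (D beats H; E beats D; H beats E) — no Condorcet loser.

none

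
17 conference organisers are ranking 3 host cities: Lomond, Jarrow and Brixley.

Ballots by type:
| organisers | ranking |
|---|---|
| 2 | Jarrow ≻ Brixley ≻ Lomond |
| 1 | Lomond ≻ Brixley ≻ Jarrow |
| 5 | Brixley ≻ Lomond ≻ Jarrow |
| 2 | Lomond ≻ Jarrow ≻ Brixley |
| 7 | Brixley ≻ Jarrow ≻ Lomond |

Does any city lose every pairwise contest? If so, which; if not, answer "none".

Lomond

Head-to-head results (17 organisers):
Lomond vs Jarrow: 1+5+2 = 8 for Lomond, 9 for Jarrow — Jarrow by 9–8.
Lomond vs Brixley: 3 to 14, Brixley.
Jarrow vs Brixley: Brixley wins 13–4.
Lomond loses to every other city — it is the Condorcet loser.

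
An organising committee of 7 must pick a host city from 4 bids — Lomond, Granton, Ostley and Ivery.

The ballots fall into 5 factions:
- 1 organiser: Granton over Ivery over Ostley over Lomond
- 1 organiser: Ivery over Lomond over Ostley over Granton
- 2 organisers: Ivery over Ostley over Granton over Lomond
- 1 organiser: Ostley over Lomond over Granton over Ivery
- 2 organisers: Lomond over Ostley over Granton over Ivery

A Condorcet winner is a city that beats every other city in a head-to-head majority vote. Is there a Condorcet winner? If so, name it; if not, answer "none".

Check each pair by majority over 7 ballots:
Lomond vs Granton: Lomond is ranked higher on 1+1+2 = 4 ballots, Granton on 3. Lomond wins 4–3.
Lomond vs Ostley: 1+2 = 3 for Lomond, 4 for Ostley — Ostley by 4–3.
Lomond vs Ivery: 3 to 4, Ivery.
Granton vs Ostley: 1 for Granton, 6 for Ostley — Ostley by 6–1.
Granton vs Ivery: Granton is ranked higher on 1+1+2 = 4 ballots, Ivery on 3. Granton wins 4–3.
Ostley vs Ivery: 3 to 4, Ivery.
Each city drops at least one matchup (Lomond loses to Ostley; Granton loses to Lomond; Ostley loses to Ivery; Ivery loses to Granton); the cycle Lomond beats Granton beats Ivery beats Lomond rules out a Condorcet winner.

none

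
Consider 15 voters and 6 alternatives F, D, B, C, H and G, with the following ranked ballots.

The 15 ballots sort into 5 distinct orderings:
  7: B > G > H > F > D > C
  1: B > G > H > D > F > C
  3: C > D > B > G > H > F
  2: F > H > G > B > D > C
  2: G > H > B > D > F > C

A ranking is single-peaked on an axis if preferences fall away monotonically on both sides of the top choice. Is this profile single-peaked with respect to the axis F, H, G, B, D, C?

yes

Axis positions: F=1, H=2, G=3, B=4, D=5, C=6.
Ballot type 1 (peak B at position 4): ranking walks positions 4-3-2-1-5-6, expanding outward from the peak — single-peaked.
Ballot type 2 (peak B at position 4): ranking walks positions 4-3-2-5-1-6, expanding outward from the peak — single-peaked.
Ballot type 3 (peak C at position 6): ranking walks positions 6-5-4-3-2-1, expanding outward from the peak — single-peaked.
Ballot type 4 (peak F at position 1): ranking walks positions 1-2-3-4-5-6, expanding outward from the peak — single-peaked.
Ballot type 5 (peak G at position 3): ranking walks positions 3-2-4-5-1-6, expanding outward from the peak — single-peaked.
Every ranking is single-peaked on this axis.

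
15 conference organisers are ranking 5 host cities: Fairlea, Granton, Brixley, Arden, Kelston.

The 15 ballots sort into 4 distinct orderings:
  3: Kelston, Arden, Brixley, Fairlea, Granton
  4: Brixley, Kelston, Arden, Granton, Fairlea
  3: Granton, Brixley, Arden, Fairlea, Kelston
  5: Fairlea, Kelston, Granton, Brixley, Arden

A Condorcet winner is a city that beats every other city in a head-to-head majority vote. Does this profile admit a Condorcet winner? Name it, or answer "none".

none

Check each pair by majority over 15 ballots:
Fairlea vs Granton: 8 to 7, Fairlea.
Fairlea vs Brixley: Fairlea preferred on 5 ballots; Brixley wins 10–5.
Fairlea vs Arden: Fairlea is ranked higher on 5 ballots, Arden on 10. Arden wins 10–5.
Fairlea vs Kelston: Fairlea preferred on 3+5 = 8 ballots; Fairlea wins 8–7.
Granton vs Brixley: 8 to 7, Granton.
Granton vs Arden: Granton is ranked higher on 3+5 = 8 ballots, Arden on 7. Granton wins 8–7.
Granton vs Kelston: 3 for Granton, 12 for Kelston — Kelston by 12–3.
Brixley vs Arden: Brixley preferred on 4+3+5 = 12 ballots; Brixley wins 12–3.
Brixley vs Kelston: Brixley is ranked higher on 4+3 = 7 ballots, Kelston on 8. Kelston wins 8–7.
Arden vs Kelston: Arden preferred on 3 ballots; Kelston wins 12–3.
Each city drops at least one matchup (Fairlea loses to Brixley; Granton loses to Fairlea; Brixley loses to Granton; Arden loses to Granton; Kelston loses to Fairlea); the cycle Fairlea → Granton → Brixley → Fairlea rules out a Condorcet winner.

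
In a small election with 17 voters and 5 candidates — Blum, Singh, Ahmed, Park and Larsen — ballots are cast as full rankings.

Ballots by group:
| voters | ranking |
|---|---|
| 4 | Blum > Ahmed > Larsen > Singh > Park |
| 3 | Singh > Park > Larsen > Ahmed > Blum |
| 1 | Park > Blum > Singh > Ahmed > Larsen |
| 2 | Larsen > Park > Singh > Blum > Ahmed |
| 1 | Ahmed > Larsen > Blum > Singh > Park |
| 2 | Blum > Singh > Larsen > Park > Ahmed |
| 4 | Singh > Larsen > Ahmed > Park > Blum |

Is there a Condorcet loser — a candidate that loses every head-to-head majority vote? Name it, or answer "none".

Head-to-head results (17 voters):
Blum vs Singh: Singh wins 9–8.
Blum vs Ahmed: Blum wins 9–8.
Blum–Park: Park 10–7.
Blum–Larsen: Larsen 10–7.
Singh vs Ahmed: Singh is ranked higher on 3+1+2+2+4 = 12 ballots, Ahmed on 5. Singh wins 12–5.
Singh vs Park: Singh wins 14–3.
Singh vs Larsen: Singh is ranked higher on 3+1+2+4 = 10 ballots, Larsen on 7. Singh wins 10–7.
Ahmed vs Park: 9 to 8, Ahmed.
Ahmed vs Larsen: 4+1+1 = 6 for Ahmed, 11 for Larsen — Larsen by 11–6.
Park vs Larsen: Park is ranked higher on 3+1 = 4 ballots, Larsen on 13. Larsen wins 13–4.
No candidate is winless: Blum beats Ahmed; Singh beats Blum; Ahmed beats Park; Park beats Blum; Larsen beats Blum. There is no Condorcet loser.

none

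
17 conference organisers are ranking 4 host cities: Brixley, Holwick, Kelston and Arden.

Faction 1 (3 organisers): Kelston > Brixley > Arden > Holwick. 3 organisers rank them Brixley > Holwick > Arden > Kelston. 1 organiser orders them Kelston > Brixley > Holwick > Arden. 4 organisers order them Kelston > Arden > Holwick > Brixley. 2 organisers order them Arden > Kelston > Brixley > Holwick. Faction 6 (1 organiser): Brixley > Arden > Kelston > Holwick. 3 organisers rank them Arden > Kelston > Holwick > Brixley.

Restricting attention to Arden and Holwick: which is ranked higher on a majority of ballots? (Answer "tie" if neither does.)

Arden

Ballots ranking Arden above Holwick: 3 + 4 + 2 + 1 + 3 = 13.
Ballots ranking Holwick above Arden: 17 − 13 = 4.
Arden wins the head-to-head 13–4.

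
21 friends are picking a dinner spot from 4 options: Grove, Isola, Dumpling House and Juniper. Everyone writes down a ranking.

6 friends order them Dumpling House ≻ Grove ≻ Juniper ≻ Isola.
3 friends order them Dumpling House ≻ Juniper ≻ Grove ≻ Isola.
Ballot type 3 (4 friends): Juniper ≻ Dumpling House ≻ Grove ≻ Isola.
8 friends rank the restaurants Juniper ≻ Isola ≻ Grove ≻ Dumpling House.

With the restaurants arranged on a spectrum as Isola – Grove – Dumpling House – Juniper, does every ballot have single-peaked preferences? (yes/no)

no

Axis positions: Isola=1, Grove=2, Dumpling House=3, Juniper=4.
Ballot type 1 (peak Dumpling House at position 3): ranking walks positions 3-2-4-1, expanding outward from the peak — single-peaked.
Ballot type 2 (peak Dumpling House at position 3): ranking walks positions 3-4-2-1, expanding outward from the peak — single-peaked.
Ballot type 3 (peak Juniper at position 4): ranking walks positions 4-3-2-1, expanding outward from the peak — single-peaked.
Ballot type 4: ranking walks positions 4-1-2-3; Isola is ranked above Dumpling House even though Dumpling House lies between Isola and the peak Juniper on the axis — preferences dip and rise again. Not single-peaked.
Ballot type 4 violates single-peakedness, so the profile is not single-peaked on this axis.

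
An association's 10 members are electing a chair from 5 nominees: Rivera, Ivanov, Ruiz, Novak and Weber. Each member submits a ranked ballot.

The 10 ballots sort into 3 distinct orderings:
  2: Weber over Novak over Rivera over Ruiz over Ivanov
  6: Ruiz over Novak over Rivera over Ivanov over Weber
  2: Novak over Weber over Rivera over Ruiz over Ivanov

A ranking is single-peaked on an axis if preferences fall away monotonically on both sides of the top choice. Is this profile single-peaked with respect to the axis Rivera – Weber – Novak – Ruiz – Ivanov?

Axis positions: Rivera=1, Weber=2, Novak=3, Ruiz=4, Ivanov=5.
Type 1 (peak Weber at position 2): ranking walks positions 2-3-1-4-5, expanding outward from the peak — single-peaked.
Type 2: ranking walks positions 4-3-1-5-2; Rivera is ranked above Weber even though Weber lies between Rivera and the peak Ruiz on the axis — preferences dip and rise again. Not single-peaked.
Type 3 (peak Novak at position 3): ranking walks positions 3-2-1-4-5, expanding outward from the peak — single-peaked.
Type 2 violates single-peakedness, so the profile is not single-peaked on this axis.

no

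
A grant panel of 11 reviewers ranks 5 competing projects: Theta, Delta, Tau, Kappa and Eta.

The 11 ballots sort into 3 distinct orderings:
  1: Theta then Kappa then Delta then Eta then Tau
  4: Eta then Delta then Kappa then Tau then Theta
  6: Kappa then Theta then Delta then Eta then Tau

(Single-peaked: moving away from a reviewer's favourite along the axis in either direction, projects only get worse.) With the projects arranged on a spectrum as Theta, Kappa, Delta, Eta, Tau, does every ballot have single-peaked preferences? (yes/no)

Axis positions: Theta=1, Kappa=2, Delta=3, Eta=4, Tau=5.
Faction 1 (peak Theta at position 1): ranking walks positions 1-2-3-4-5, expanding outward from the peak — single-peaked.
Faction 2 (peak Eta at position 4): ranking walks positions 4-3-2-5-1, expanding outward from the peak — single-peaked.
Faction 3 (peak Kappa at position 2): ranking walks positions 2-1-3-4-5, expanding outward from the peak — single-peaked.
Every ranking is single-peaked on this axis.

yes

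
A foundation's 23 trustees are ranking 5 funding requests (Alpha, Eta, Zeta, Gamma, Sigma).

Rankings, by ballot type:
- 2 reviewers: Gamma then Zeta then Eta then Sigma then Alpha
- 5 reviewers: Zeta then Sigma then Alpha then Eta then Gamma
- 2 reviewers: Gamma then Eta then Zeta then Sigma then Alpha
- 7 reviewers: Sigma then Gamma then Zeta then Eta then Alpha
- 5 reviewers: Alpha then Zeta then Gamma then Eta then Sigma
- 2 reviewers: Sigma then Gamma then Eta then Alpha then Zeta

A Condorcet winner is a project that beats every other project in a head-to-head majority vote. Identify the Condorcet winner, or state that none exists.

none

Check each pair by majority over 23 ballots:
Alpha vs Eta: Eta wins 13–10.
Alpha vs Zeta: 5+2 = 7 for Alpha, 16 for Zeta — Zeta by 16–7.
Alpha vs Gamma: Alpha is ranked higher on 5+5 = 10 ballots, Gamma on 13. Gamma wins 13–10.
Alpha vs Sigma: Alpha is ranked higher on 5 ballots, Sigma on 18. Sigma wins 18–5.
Eta vs Zeta: Zeta, 19–4.
Eta vs Gamma: Gamma wins 18–5.
Eta vs Sigma: Eta preferred on 2+2+5 = 9 ballots; Sigma wins 14–9.
Zeta vs Gamma: 5+5 = 10 for Zeta, 13 for Gamma — Gamma by 13–10.
Zeta vs Sigma: Zeta wins 14–9.
Gamma vs Sigma: Gamma is ranked higher on 2+2+5 = 9 ballots, Sigma on 14. Sigma wins 14–9.
Every project loses at least once (Alpha loses to Eta; Eta loses to Zeta; Zeta loses to Gamma; Gamma loses to Sigma; Sigma loses to Zeta). The majority relation contains the cycle Zeta beats Sigma beats Gamma beats Zeta, so there is no Condorcet winner.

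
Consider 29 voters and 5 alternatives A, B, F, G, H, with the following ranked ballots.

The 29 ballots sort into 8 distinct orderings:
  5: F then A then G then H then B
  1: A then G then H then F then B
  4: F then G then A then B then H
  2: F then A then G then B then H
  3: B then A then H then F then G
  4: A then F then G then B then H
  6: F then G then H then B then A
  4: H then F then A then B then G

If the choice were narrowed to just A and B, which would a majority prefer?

A

Ballots ranking A above B: 5 + 1 + 4 + 2 + 4 + 4 = 20.
Ballots ranking B above A: 29 − 20 = 9.
A wins the head-to-head 20–9.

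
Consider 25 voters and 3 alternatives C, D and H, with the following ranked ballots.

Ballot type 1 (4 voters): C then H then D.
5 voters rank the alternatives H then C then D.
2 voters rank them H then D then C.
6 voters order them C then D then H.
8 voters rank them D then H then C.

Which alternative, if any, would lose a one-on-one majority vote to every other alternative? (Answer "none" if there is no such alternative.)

none

Head-to-head results (25 voters):
C vs D: C wins 15–10.
C–H: H 15–10.
D vs H: D preferred on 6+8 = 14 ballots; D wins 14–11.
Every alternative wins at least one matchup (C beats D; D beats H; H beats C), so there is no Condorcet loser.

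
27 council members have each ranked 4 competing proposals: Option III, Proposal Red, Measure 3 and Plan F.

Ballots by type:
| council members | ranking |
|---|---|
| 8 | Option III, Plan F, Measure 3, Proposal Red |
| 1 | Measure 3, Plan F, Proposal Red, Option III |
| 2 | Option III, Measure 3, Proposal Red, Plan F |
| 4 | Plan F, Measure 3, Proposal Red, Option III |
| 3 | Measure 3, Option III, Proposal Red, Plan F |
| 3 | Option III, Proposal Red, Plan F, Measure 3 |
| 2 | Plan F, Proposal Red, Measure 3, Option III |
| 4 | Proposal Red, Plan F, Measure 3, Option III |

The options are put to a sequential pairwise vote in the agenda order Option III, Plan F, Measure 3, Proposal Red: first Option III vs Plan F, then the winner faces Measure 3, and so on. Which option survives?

Round 1: Option III vs Plan F — 16–11, Option III advances.
Round 2: Option III vs Measure 3 — 13–14, Measure 3 advances.
Round 3: Measure 3 vs Proposal Red — 18–9, Measure 3 advances.
The agenda winner is Measure 3.

Measure 3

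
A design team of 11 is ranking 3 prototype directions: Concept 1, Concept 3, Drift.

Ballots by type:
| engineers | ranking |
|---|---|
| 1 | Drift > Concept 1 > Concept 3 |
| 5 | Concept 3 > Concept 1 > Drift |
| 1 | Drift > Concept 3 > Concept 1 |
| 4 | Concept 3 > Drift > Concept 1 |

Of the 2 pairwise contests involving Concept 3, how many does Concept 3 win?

Concept 3 against each rival (11 engineers):
Concept 3–Concept 1: Concept 3 10–1.
Concept 3–Drift: Concept 3 9–2.
Concept 3 beats Concept 1, Drift — 2 pairwise wins.

2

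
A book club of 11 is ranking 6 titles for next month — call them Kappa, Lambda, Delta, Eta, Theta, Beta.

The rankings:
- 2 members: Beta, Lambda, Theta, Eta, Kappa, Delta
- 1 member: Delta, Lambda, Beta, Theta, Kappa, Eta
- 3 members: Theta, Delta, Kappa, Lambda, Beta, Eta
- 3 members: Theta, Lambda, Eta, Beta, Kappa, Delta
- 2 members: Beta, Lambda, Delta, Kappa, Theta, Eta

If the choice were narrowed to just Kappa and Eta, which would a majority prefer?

Ballots ranking Kappa above Eta: 1 + 3 + 2 = 6.
Ballots ranking Eta above Kappa: 11 − 6 = 5.
Kappa wins the head-to-head 6–5.

Kappa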